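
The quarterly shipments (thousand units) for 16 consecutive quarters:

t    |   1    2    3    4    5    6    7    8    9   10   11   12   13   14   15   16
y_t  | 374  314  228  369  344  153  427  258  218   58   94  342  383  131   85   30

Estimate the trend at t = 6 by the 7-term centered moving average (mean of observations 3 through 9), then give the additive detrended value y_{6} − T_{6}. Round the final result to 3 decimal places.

-132.286

Trend T_6 = (228 + 369 + 344 + 153 + 427 + 258 + 218) / 7 = 1997/7 = 285.28571
Detrended value: 153 − 285.28571 = -132.286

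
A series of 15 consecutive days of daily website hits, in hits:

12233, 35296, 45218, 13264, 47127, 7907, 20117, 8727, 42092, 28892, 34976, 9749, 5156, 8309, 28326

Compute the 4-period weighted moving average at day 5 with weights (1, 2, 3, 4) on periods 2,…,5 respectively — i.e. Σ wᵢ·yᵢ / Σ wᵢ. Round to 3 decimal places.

Weighted sum: 1·35296 + 2·45218 + 3·13264 + 4·47127 = 35296 + 90436 + 39792 + 188508 = 354032
Weight total: 1 + 2 + 3 + 4 = 10
WMA = 354032 / 10 = 35403.200

35403.200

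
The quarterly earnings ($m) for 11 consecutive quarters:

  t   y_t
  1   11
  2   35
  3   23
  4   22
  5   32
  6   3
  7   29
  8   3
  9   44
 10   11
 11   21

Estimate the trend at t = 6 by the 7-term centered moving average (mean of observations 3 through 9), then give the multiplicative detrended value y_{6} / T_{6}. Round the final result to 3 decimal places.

Trend T_6 = (23 + 22 + 32 + 3 + 29 + 3 + 44) / 7 = 156/7 = 22.28571
Ratio to trend: 3 / 22.28571 = 0.135

0.135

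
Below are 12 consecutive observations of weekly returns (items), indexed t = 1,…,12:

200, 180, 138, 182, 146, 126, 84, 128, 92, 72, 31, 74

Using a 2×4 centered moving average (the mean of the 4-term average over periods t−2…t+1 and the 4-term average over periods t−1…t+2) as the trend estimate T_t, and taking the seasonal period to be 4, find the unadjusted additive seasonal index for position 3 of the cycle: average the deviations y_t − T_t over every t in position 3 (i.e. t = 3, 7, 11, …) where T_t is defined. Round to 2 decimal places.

-30.25

Season position 3 occurs at t = 3, 7 (where T_t is defined).
t=3: T_3 = 168.2500; y_3 − T_3 = 138 − 168.2500 = -30.2500
t=7: T_7 = 114.2500; y_7 − T_7 = 84 − 114.2500 = -30.2500
Mean deviation: (-30.2500 + -30.2500) / 2 = -30.25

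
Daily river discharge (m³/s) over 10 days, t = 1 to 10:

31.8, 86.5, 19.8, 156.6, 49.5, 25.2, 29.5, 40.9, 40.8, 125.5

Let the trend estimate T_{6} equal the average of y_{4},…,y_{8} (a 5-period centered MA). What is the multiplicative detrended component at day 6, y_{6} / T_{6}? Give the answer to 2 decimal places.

0.42

Trend T_6 = (156.6 + 49.5 + 25.2 + 29.5 + 40.9) / 5 = 301.7/5 = 60.3400
Ratio to trend: 25.2 / 60.3400 = 0.42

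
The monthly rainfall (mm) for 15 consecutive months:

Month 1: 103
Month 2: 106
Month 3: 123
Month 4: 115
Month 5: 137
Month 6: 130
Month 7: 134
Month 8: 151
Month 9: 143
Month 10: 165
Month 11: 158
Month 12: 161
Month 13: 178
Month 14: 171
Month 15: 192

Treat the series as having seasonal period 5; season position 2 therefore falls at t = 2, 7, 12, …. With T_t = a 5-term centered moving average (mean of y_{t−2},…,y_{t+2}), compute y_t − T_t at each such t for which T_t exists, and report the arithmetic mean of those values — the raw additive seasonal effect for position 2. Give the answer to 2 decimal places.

-5.30

Season position 2 occurs at t = 7, 12 (where T_t is defined).
t=7: T_7 = 139.0000; y_7 − T_7 = 134 − 139.0000 = -5.0000
t=12: T_12 = 166.6000; y_12 − T_12 = 161 − 166.6000 = -5.6000
Mean deviation: (-5.0000 + -5.6000) / 2 = -5.30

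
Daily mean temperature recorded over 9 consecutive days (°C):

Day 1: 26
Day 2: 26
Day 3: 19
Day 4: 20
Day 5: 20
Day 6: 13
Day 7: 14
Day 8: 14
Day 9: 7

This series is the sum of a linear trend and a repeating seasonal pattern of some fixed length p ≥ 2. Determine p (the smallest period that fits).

3

First differences y_{t+1} − y_t: 0, -7, 1, 0, -7, 1, 0, -7, …
The difference pattern repeats every 3 terms and not for any smaller step, so p = 3.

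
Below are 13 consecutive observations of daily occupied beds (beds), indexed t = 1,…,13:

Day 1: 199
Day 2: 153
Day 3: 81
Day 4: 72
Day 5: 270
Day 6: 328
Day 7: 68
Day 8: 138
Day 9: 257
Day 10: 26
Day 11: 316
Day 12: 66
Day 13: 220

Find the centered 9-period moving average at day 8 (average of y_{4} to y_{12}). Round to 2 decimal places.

Sum of periods 4–12: 72 + 270 + 328 + 68 + 138 + 257 + 26 + 316 + 66 = 1541
Divide by 9: 1541 / 9 = 171.22

171.22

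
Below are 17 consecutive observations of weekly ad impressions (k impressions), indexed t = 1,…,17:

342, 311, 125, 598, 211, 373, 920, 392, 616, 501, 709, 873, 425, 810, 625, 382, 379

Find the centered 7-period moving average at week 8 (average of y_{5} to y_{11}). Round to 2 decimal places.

531.71

Sum of periods 5–11: 211 + 373 + 920 + 392 + 616 + 501 + 709 = 3722
Divide by 7: 3722 / 7 = 531.71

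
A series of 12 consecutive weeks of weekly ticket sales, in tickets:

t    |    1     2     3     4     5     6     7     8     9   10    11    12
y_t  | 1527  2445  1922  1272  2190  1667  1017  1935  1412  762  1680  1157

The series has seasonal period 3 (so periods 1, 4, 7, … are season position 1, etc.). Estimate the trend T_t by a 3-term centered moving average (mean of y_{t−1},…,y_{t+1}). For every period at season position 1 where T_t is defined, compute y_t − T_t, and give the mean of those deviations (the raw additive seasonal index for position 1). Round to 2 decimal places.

Season position 1 occurs at t = 4, 7, 10 (where T_t is defined).
t=4: T_4 = 1794.6667; y_4 − T_4 = 1272 − 1794.6667 = -522.6667
t=7: T_7 = 1539.6667; y_7 − T_7 = 1017 − 1539.6667 = -522.6667
t=10: T_10 = 1284.6667; y_10 − T_10 = 762 − 1284.6667 = -522.6667
Mean deviation: (-522.6667 + -522.6667 + -522.6667) / 3 = -522.67

-522.67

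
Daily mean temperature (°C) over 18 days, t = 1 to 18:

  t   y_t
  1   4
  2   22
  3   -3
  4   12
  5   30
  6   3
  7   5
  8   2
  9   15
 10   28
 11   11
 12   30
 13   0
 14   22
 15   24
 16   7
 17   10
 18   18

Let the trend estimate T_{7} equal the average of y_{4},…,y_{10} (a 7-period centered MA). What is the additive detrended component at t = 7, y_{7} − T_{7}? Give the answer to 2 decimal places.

-8.57

Trend T_7 = (12 + 30 + 3 + 5 + 2 + 15 + 28) / 7 = 95/7 = 13.5714
Detrended value: 5 − 13.5714 = -8.57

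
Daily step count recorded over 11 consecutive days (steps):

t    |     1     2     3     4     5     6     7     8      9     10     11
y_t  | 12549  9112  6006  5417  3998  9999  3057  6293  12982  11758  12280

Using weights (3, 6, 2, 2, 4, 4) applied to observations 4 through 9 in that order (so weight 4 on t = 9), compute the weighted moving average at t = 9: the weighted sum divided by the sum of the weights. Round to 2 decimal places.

6831.00

Weighted sum: 3·5417 + 6·3998 + 2·9999 + 2·3057 + 4·6293 + 4·12982 = 16251 + 23988 + 19998 + 6114 + 25172 + 51928 = 143451
Weight total: 3 + 6 + 2 + 2 + 4 + 4 = 21
WMA = 143451 / 21 = 6831.00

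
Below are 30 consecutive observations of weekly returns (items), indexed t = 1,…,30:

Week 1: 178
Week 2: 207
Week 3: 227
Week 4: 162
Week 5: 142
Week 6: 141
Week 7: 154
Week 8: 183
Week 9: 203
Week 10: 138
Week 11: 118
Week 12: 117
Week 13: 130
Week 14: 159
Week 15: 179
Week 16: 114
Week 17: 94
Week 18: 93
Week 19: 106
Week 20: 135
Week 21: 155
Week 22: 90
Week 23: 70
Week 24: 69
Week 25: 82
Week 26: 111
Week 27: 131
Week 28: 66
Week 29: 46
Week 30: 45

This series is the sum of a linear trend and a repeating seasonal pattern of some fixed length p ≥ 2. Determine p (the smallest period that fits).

6

First differences y_{t+1} − y_t: 29, 20, -65, -20, -1, 13, 29, 20, -65, -20, -1, 13, 29, 20, …
The difference pattern repeats every 6 terms and not for any smaller step, so p = 6.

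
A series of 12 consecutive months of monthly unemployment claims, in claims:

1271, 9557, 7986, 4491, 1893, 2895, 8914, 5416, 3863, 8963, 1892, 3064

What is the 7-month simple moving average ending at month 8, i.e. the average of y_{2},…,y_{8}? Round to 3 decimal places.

5878.857

Sum of periods 2–8: 9557 + 7986 + 4491 + 1893 + 2895 + 8914 + 5416 = 41152
Divide by 7: 41152 / 7 = 5878.857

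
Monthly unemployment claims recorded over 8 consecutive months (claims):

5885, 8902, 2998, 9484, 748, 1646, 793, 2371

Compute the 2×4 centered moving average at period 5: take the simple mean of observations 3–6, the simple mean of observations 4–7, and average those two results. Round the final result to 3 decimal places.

3443.375

Sum over 3–6: 2998 + 9484 + 748 + 1646 = 14876
Sum over 4–7: 9484 + 748 + 1646 + 793 = 12671
CMA at t=5 = (14876 + 12671) / (2·4) = 27547 / 8 = 3443.375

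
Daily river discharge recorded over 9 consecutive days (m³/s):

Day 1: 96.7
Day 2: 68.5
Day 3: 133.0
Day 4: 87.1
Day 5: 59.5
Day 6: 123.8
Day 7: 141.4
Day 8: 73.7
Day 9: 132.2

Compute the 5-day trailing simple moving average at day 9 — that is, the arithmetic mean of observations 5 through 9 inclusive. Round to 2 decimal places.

106.12

Sum of periods 5–9: 59.5 + 123.8 + 141.4 + 73.7 + 132.2 = 530.6
Divide by 5: 530.6 / 5 = 106.12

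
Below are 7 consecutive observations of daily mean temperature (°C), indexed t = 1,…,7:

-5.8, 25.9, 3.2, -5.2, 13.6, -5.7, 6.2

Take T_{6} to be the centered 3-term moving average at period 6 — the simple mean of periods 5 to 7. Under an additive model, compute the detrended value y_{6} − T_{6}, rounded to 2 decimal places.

Trend T_6 = (13.6 + (-5.7) + 6.2) / 3 = 14.1/3 = 4.7000
Detrended value: -5.7 − 4.7000 = -10.40

-10.40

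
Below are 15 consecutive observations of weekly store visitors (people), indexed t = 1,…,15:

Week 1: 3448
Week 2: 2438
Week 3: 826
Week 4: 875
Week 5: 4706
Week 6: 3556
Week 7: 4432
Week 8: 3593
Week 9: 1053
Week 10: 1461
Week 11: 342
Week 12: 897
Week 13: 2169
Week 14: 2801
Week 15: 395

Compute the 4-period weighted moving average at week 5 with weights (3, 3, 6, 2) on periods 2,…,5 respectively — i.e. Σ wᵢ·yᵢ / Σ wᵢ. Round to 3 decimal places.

Weighted sum: 3·2438 + 3·826 + 6·875 + 2·4706 = 7314 + 2478 + 5250 + 9412 = 24454
Weight total: 3 + 3 + 6 + 2 = 14
WMA = 24454 / 14 = 1746.714

1746.714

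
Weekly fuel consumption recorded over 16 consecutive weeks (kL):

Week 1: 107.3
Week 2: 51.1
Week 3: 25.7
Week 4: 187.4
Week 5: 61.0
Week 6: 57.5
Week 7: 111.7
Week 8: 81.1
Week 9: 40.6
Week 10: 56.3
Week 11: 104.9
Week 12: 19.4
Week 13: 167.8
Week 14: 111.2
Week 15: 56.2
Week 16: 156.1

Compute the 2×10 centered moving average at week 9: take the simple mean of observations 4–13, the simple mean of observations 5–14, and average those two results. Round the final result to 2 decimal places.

Sum over 4–13: 187.4 + 61.0 + 57.5 + 111.7 + 81.1 + 40.6 + 56.3 + 104.9 + 19.4 + 167.8 = 887.7
Sum over 5–14: 61.0 + 57.5 + 111.7 + 81.1 + 40.6 + 56.3 + 104.9 + 19.4 + 167.8 + 111.2 = 811.5
CMA at t=9 = (887.7 + 811.5) / (2·10) = 1699.2 / 20 = 84.96

84.96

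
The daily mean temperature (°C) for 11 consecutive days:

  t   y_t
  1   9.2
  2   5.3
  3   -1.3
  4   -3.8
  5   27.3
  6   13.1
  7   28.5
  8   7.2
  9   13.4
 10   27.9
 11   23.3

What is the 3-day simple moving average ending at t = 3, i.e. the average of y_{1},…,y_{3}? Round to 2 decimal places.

Sum of periods 1–3: 9.2 + 5.3 + (-1.3) = 13.2
Divide by 3: 13.2 / 3 = 4.40

4.40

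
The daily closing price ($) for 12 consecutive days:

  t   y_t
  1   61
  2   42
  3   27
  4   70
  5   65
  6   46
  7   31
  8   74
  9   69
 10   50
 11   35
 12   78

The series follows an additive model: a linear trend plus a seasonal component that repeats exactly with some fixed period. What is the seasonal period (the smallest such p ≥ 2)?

4

First differences y_{t+1} − y_t: -19, -15, 43, -5, -19, -15, 43, -5, -19, -15, …
The difference pattern repeats every 4 terms and not for any smaller step, so p = 4.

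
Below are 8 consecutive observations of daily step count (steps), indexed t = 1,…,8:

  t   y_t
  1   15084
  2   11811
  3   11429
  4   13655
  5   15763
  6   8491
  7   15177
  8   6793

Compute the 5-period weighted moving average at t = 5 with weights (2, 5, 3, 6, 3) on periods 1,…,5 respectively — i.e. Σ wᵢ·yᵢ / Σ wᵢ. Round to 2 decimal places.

Weighted sum: 2·15084 + 5·11811 + 3·11429 + 6·13655 + 3·15763 = 30168 + 59055 + 34287 + 81930 + 47289 = 252729
Weight total: 2 + 5 + 3 + 6 + 3 = 19
WMA = 252729 / 19 = 13301.53

13301.53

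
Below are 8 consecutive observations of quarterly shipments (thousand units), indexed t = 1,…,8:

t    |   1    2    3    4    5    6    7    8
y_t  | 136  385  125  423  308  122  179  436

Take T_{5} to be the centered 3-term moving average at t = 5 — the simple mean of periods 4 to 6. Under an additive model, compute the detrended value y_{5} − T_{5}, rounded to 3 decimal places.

23.667

Trend T_5 = (423 + 308 + 122) / 3 = 853/3 = 284.33333
Detrended value: 308 − 284.33333 = 23.667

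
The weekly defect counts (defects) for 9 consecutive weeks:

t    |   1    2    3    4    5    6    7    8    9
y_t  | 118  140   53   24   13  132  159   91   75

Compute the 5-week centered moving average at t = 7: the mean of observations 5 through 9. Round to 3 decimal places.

Sum of periods 5–9: 13 + 132 + 159 + 91 + 75 = 470
Divide by 5: 470 / 5 = 94.000

94.000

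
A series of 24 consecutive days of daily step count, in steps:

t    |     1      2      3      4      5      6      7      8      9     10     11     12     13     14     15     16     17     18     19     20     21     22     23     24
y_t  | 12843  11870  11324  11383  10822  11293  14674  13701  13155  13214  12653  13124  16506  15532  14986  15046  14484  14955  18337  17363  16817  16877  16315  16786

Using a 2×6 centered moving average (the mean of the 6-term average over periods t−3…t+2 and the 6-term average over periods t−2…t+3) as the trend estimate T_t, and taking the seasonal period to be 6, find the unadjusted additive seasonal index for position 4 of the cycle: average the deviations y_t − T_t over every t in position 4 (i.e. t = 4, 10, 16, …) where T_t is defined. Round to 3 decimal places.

Season position 4 occurs at t = 4, 10, 16 (where T_t is defined).
t=4: T_4 = 11741.75000; y_4 − T_4 = 11383 − 11741.75000 = -358.75000
t=10: T_10 = 13572.83333; y_10 − T_10 = 13214 − 13572.83333 = -358.83333
t=16: T_16 = 15404.08333; y_16 − T_16 = 15046 − 15404.08333 = -358.08333
Mean deviation: (-358.75000 + -358.83333 + -358.08333) / 3 = -358.556

-358.556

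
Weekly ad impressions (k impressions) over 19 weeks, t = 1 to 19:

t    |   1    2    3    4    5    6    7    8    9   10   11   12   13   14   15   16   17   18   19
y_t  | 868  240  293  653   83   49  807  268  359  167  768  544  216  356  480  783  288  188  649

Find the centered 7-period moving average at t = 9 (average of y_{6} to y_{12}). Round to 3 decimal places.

Sum of periods 6–12: 49 + 807 + 268 + 359 + 167 + 768 + 544 = 2962
Divide by 7: 2962 / 7 = 423.143

423.143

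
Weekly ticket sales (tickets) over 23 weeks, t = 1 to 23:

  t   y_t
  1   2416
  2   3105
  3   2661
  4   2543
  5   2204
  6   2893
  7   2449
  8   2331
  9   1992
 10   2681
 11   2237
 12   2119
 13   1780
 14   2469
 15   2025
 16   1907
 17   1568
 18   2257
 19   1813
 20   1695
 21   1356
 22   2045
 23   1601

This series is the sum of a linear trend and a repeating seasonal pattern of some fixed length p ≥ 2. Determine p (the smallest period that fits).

4

First differences y_{t+1} − y_t: 689, -444, -118, -339, 689, -444, -118, -339, 689, -444, …
The difference pattern repeats every 4 terms and not for any smaller step, so p = 4.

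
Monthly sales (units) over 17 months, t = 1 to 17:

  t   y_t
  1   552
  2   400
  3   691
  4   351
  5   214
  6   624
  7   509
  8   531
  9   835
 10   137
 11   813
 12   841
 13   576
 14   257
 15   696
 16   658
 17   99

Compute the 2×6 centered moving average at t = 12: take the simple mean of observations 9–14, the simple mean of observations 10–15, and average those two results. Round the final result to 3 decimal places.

Sum over 9–14: 835 + 137 + 813 + 841 + 576 + 257 = 3459
Sum over 10–15: 137 + 813 + 841 + 576 + 257 + 696 = 3320
CMA at t=12 = (3459 + 3320) / (2·6) = 6779 / 12 = 564.917

564.917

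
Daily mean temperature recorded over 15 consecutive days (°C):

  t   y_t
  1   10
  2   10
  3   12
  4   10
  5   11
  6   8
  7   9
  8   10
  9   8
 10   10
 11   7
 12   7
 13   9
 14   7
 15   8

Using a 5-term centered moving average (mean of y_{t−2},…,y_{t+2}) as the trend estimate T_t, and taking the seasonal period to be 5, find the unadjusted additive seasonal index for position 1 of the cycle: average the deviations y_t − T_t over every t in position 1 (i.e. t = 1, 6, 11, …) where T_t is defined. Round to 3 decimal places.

-1.400

Season position 1 occurs at t = 6, 11 (where T_t is defined).
t=6: T_6 = 9.60000; y_6 − T_6 = 8 − 9.60000 = -1.60000
t=11: T_11 = 8.20000; y_11 − T_11 = 7 − 8.20000 = -1.20000
Mean deviation: (-1.60000 + -1.20000) / 2 = -1.400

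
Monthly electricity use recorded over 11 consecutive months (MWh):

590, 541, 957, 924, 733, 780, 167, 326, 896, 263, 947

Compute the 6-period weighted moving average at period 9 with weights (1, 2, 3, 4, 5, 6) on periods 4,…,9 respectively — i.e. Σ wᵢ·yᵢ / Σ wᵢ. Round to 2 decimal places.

Weighted sum: 1·924 + 2·733 + 3·780 + 4·167 + 5·326 + 6·896 = 924 + 1466 + 2340 + 668 + 1630 + 5376 = 12404
Weight total: 1 + 2 + 3 + 4 + 5 + 6 = 21
WMA = 12404 / 21 = 590.67

590.67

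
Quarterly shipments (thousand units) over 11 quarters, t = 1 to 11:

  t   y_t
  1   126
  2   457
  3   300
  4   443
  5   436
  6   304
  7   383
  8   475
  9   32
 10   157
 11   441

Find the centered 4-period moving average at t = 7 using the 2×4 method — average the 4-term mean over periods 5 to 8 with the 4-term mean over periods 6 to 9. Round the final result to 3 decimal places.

349.000

Sum over 5–8: 436 + 304 + 383 + 475 = 1598
Sum over 6–9: 304 + 383 + 475 + 32 = 1194
CMA at t=7 = (1598 + 1194) / (2·4) = 2792 / 8 = 349.000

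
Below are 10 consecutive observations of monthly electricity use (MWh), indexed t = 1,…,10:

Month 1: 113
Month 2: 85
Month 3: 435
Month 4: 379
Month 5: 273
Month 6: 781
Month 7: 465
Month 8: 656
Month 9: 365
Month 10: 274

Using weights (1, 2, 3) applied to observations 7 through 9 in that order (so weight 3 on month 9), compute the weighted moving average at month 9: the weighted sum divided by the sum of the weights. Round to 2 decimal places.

Weighted sum: 1·465 + 2·656 + 3·365 = 465 + 1312 + 1095 = 2872
Weight total: 1 + 2 + 3 = 6
WMA = 2872 / 6 = 478.67

478.67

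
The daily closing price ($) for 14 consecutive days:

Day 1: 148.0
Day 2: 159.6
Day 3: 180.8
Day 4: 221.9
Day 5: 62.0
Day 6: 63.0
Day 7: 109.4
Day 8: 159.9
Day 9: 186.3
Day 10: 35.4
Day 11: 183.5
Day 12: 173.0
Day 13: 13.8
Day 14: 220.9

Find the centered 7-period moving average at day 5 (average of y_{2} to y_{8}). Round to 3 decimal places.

136.657

Sum of periods 2–8: 159.6 + 180.8 + 221.9 + 62.0 + 63.0 + 109.4 + 159.9 = 956.6
Divide by 7: 956.6 / 7 = 136.657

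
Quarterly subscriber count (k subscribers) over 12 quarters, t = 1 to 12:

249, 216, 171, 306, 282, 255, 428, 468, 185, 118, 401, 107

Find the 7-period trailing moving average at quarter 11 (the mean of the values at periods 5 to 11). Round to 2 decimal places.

305.29

Sum of periods 5–11: 282 + 255 + 428 + 468 + 185 + 118 + 401 = 2137
Divide by 7: 2137 / 7 = 305.29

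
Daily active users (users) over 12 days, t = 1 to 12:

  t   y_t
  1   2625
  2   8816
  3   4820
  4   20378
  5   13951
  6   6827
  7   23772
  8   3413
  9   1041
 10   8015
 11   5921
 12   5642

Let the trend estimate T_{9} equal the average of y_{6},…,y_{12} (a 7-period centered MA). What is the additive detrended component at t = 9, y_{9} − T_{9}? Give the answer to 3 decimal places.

-6763.429

Trend T_9 = (6827 + 23772 + 3413 + 1041 + 8015 + 5921 + 5642) / 7 = 54631/7 = 7804.42857
Detrended value: 1041 − 7804.42857 = -6763.429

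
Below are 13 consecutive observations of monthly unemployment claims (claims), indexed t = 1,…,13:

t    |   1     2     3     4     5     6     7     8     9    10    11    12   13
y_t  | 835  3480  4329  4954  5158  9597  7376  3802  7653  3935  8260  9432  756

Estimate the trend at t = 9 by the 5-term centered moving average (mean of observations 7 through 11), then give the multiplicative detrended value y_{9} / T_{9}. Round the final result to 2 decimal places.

Trend T_9 = (7376 + 3802 + 7653 + 3935 + 8260) / 5 = 31026/5 = 6205.2000
Ratio to trend: 7653 / 6205.2000 = 1.23

1.23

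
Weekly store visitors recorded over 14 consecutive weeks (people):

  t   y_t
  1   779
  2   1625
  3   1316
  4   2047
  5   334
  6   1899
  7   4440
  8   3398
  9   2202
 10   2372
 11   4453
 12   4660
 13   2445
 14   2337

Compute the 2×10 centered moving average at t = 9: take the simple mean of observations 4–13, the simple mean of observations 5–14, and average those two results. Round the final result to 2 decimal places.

Sum over 4–13: 2047 + 334 + 1899 + 4440 + 3398 + 2202 + 2372 + 4453 + 4660 + 2445 = 28250
Sum over 5–14: 334 + 1899 + 4440 + 3398 + 2202 + 2372 + 4453 + 4660 + 2445 + 2337 = 28540
CMA at t=9 = (28250 + 28540) / (2·10) = 56790 / 20 = 2839.50

2839.50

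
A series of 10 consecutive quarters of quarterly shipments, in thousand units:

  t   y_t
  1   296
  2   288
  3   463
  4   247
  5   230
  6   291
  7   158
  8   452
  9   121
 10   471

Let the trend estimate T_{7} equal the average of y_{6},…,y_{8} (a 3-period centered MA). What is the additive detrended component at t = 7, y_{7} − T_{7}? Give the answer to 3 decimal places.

-142.333

Trend T_7 = (291 + 158 + 452) / 3 = 901/3 = 300.33333
Detrended value: 158 − 300.33333 = -142.333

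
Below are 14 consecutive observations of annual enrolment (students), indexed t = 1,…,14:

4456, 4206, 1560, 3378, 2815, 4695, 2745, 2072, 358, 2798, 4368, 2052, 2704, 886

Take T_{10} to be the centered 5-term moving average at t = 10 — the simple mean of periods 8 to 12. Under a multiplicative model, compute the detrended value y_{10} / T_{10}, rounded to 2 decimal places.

Trend T_10 = (2072 + 358 + 2798 + 4368 + 2052) / 5 = 11648/5 = 2329.6000
Ratio to trend: 2798 / 2329.6000 = 1.20

1.20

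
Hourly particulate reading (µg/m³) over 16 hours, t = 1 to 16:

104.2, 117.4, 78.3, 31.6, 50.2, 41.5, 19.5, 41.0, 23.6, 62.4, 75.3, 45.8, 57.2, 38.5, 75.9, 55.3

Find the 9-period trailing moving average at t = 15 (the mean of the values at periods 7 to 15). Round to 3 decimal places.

48.800

Sum of periods 7–15: 19.5 + 41.0 + 23.6 + 62.4 + 75.3 + 45.8 + 57.2 + 38.5 + 75.9 = 439.2
Divide by 9: 439.2 / 9 = 48.800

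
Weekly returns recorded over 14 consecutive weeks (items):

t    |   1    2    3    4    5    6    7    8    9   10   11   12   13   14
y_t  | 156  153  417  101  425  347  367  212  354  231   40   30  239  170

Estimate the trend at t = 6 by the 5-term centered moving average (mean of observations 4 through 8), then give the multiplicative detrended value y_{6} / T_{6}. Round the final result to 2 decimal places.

Trend T_6 = (101 + 425 + 347 + 367 + 212) / 5 = 1452/5 = 290.4000
Ratio to trend: 347 / 290.4000 = 1.19

1.19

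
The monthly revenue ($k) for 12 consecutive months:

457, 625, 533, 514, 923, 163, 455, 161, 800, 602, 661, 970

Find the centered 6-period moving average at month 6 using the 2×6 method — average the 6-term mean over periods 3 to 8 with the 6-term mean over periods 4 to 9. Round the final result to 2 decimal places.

Sum over 3–8: 533 + 514 + 923 + 163 + 455 + 161 = 2749
Sum over 4–9: 514 + 923 + 163 + 455 + 161 + 800 = 3016
CMA at t=6 = (2749 + 3016) / (2·6) = 5765 / 12 = 480.42

480.42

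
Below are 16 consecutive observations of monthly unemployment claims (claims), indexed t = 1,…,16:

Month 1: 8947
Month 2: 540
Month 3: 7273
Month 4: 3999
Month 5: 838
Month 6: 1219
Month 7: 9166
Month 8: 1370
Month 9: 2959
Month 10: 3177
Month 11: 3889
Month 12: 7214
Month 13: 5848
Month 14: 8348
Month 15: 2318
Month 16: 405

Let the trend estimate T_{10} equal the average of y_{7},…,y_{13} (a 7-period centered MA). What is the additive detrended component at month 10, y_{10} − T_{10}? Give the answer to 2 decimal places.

-1626.29

Trend T_10 = (9166 + 1370 + 2959 + 3177 + 3889 + 7214 + 5848) / 7 = 33623/7 = 4803.2857
Detrended value: 3177 − 4803.2857 = -1626.29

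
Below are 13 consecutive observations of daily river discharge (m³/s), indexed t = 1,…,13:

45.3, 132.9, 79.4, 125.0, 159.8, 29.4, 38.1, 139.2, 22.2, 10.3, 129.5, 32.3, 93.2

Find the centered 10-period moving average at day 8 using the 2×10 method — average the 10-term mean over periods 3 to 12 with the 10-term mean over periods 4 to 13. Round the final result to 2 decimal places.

Sum over 3–12: 79.4 + 125.0 + 159.8 + 29.4 + 38.1 + 139.2 + 22.2 + 10.3 + 129.5 + 32.3 = 765.2
Sum over 4–13: 125.0 + 159.8 + 29.4 + 38.1 + 139.2 + 22.2 + 10.3 + 129.5 + 32.3 + 93.2 = 779.0
CMA at t=8 = (765.2 + 779.0) / (2·10) = 1544.2 / 20 = 77.21

77.21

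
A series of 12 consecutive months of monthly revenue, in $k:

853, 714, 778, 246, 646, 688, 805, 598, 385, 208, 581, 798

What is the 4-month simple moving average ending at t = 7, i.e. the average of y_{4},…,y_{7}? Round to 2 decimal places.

Sum of periods 4–7: 246 + 646 + 688 + 805 = 2385
Divide by 4: 2385 / 4 = 596.25

596.25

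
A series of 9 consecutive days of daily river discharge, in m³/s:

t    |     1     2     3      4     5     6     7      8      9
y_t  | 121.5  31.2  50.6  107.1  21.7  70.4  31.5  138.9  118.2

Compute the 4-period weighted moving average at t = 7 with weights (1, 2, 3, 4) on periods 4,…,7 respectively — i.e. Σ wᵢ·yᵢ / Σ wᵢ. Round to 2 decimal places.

Weighted sum: 1·107.1 + 2·21.7 + 3·70.4 + 4·31.5 = 107.1 + 43.4 + 211.2 + 126.0 = 487.7
Weight total: 1 + 2 + 3 + 4 = 10
WMA = 487.7 / 10 = 48.77

48.77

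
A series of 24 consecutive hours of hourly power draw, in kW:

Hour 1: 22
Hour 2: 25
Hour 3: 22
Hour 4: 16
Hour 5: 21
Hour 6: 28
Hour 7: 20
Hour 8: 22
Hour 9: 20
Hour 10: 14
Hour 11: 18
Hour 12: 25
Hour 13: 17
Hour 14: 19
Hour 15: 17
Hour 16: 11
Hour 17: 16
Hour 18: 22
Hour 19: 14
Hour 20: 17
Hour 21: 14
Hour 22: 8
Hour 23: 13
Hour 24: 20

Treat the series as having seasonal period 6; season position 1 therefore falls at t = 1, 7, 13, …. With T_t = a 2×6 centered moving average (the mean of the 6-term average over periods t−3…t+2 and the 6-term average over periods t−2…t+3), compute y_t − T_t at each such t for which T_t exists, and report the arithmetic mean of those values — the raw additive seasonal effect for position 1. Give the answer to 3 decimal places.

Season position 1 occurs at t = 7, 13, 19 (where T_t is defined).
t=7: T_7 = 21.00000; y_7 − T_7 = 20 − 21.00000 = -1.00000
t=13: T_13 = 18.08333; y_13 − T_13 = 17 − 18.08333 = -1.08333
t=19: T_19 = 15.41667; y_19 − T_19 = 14 − 15.41667 = -1.41667
Mean deviation: (-1.00000 + -1.08333 + -1.41667) / 3 = -1.167

-1.167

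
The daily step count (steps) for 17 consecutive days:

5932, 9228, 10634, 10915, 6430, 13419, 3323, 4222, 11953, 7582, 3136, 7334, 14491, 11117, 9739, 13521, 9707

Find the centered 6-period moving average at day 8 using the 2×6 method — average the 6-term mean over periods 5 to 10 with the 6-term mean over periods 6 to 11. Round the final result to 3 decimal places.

Sum over 5–10: 6430 + 13419 + 3323 + 4222 + 11953 + 7582 = 46929
Sum over 6–11: 13419 + 3323 + 4222 + 11953 + 7582 + 3136 = 43635
CMA at t=8 = (46929 + 43635) / (2·6) = 90564 / 12 = 7547.000

7547.000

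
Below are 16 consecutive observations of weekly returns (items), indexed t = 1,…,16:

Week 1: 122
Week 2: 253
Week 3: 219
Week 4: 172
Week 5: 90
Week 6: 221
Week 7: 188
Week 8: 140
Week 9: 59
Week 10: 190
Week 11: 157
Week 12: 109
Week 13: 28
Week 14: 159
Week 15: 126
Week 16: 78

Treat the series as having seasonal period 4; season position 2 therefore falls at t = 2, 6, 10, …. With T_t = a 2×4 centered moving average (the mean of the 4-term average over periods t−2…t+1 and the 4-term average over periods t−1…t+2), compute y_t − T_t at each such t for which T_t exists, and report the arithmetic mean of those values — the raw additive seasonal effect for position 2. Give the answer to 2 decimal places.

Season position 2 occurs at t = 6, 10, 14 (where T_t is defined).
t=6: T_6 = 163.7500; y_6 − T_6 = 221 − 163.7500 = 57.2500
t=10: T_10 = 132.6250; y_10 − T_10 = 190 − 132.6250 = 57.3750
t=14: T_14 = 101.6250; y_14 − T_14 = 159 − 101.6250 = 57.3750
Mean deviation: (57.2500 + 57.3750 + 57.3750) / 3 = 57.33

57.33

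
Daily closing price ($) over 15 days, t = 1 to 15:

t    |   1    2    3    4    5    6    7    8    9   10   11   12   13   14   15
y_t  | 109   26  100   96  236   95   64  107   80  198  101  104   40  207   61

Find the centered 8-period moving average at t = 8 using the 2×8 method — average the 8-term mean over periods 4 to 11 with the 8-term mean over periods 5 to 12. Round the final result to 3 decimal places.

Sum over 4–11: 96 + 236 + 95 + 64 + 107 + 80 + 198 + 101 = 977
Sum over 5–12: 236 + 95 + 64 + 107 + 80 + 198 + 101 + 104 = 985
CMA at t=8 = (977 + 985) / (2·8) = 1962 / 16 = 122.625

122.625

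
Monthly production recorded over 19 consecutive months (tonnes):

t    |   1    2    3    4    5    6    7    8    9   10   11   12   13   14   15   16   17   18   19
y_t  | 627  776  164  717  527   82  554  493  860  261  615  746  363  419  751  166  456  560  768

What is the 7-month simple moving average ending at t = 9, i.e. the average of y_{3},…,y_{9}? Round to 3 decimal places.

485.286

Sum of periods 3–9: 164 + 717 + 527 + 82 + 554 + 493 + 860 = 3397
Divide by 7: 3397 / 7 = 485.286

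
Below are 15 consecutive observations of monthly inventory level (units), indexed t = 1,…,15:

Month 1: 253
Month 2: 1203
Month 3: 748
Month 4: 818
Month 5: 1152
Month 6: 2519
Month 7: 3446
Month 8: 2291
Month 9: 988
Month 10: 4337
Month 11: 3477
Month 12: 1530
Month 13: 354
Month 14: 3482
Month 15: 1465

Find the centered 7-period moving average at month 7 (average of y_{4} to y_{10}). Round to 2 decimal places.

2221.57

Sum of periods 4–10: 818 + 1152 + 2519 + 3446 + 2291 + 988 + 4337 = 15551
Divide by 7: 15551 / 7 = 2221.57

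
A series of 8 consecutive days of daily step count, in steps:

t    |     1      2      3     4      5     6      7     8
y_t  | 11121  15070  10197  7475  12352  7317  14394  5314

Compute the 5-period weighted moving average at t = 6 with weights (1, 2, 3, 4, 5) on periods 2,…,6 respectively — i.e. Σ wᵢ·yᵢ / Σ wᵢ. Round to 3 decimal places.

Weighted sum: 1·15070 + 2·10197 + 3·7475 + 4·12352 + 5·7317 = 15070 + 20394 + 22425 + 49408 + 36585 = 143882
Weight total: 1 + 2 + 3 + 4 + 5 = 15
WMA = 143882 / 15 = 9592.133

9592.133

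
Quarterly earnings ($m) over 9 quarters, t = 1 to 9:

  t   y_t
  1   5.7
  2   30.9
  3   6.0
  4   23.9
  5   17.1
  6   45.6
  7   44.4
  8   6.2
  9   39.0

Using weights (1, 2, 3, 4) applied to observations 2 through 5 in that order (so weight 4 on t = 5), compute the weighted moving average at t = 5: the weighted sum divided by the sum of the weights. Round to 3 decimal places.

18.300

Weighted sum: 1·30.9 + 2·6.0 + 3·23.9 + 4·17.1 = 30.9 + 12.0 + 71.7 + 68.4 = 183.0
Weight total: 1 + 2 + 3 + 4 = 10
WMA = 183.0 / 10 = 18.300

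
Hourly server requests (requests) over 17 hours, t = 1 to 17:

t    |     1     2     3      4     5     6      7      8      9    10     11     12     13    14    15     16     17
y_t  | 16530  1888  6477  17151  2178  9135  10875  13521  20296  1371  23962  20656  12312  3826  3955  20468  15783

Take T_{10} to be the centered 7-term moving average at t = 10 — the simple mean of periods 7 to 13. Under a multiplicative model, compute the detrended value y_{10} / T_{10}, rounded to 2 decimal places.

0.09

Trend T_10 = (10875 + 13521 + 20296 + 1371 + 23962 + 20656 + 12312) / 7 = 102993/7 = 14713.2857
Ratio to trend: 1371 / 14713.2857 = 0.09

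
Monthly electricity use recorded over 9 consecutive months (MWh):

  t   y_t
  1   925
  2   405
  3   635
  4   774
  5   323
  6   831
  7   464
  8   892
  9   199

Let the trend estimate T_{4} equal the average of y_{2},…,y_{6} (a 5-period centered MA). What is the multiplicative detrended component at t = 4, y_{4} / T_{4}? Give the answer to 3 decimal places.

1.304

Trend T_4 = (405 + 635 + 774 + 323 + 831) / 5 = 2968/5 = 593.60000
Ratio to trend: 774 / 593.60000 = 1.304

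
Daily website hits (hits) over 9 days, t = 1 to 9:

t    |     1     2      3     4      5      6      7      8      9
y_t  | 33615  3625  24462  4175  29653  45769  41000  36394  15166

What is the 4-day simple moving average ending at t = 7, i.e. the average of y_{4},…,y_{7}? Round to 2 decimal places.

30149.25

Sum of periods 4–7: 4175 + 29653 + 45769 + 41000 = 120597
Divide by 4: 120597 / 4 = 30149.25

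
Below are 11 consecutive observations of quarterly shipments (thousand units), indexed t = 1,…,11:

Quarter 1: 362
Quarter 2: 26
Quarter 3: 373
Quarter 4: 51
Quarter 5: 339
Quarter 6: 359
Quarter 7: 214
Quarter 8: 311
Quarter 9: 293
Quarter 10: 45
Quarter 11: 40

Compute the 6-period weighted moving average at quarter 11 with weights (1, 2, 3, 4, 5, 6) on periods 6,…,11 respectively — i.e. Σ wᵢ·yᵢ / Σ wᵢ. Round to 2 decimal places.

Weighted sum: 1·359 + 2·214 + 3·311 + 4·293 + 5·45 + 6·40 = 359 + 428 + 933 + 1172 + 225 + 240 = 3357
Weight total: 1 + 2 + 3 + 4 + 5 + 6 = 21
WMA = 3357 / 21 = 159.86

159.86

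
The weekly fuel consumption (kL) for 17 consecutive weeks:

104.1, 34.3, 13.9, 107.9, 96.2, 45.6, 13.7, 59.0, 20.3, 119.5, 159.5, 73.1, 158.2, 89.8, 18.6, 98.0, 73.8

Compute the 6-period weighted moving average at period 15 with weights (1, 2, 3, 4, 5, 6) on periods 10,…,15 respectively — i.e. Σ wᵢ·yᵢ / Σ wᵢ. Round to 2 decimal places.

Weighted sum: 1·119.5 + 2·159.5 + 3·73.1 + 4·158.2 + 5·89.8 + 6·18.6 = 119.5 + 319.0 + 219.3 + 632.8 + 449.0 + 111.6 = 1851.2
Weight total: 1 + 2 + 3 + 4 + 5 + 6 = 21
WMA = 1851.2 / 21 = 88.15

88.15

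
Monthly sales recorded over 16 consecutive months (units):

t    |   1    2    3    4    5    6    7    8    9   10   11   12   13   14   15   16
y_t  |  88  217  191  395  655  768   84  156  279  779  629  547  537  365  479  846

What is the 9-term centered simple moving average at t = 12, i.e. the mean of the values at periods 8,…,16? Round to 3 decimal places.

513.000

Sum of periods 8–16: 156 + 279 + 779 + 629 + 547 + 537 + 365 + 479 + 846 = 4617
Divide by 9: 4617 / 9 = 513.000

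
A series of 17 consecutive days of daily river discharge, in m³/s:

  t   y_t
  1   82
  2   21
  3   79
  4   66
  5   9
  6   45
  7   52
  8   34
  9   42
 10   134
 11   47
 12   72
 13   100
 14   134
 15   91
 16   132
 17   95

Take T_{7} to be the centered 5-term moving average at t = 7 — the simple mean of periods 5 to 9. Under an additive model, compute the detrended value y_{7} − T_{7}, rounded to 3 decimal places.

15.600

Trend T_7 = (9 + 45 + 52 + 34 + 42) / 5 = 182/5 = 36.40000
Detrended value: 52 − 36.40000 = 15.600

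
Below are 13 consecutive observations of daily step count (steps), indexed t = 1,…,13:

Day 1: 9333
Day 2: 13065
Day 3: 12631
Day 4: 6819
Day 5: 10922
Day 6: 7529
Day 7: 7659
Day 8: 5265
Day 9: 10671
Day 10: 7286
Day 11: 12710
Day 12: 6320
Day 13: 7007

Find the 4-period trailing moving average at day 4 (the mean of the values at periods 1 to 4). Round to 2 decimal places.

10462.00

Sum of periods 1–4: 9333 + 13065 + 12631 + 6819 = 41848
Divide by 4: 41848 / 4 = 10462.00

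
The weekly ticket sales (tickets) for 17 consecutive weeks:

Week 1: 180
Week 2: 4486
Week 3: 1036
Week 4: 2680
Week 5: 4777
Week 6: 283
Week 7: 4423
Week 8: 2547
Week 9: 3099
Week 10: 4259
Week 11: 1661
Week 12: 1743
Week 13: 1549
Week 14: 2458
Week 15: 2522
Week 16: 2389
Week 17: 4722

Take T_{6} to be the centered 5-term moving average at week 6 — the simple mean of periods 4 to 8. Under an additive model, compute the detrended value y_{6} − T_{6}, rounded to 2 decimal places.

-2659.00

Trend T_6 = (2680 + 4777 + 283 + 4423 + 2547) / 5 = 14710/5 = 2942.0000
Detrended value: 283 − 2942.0000 = -2659.00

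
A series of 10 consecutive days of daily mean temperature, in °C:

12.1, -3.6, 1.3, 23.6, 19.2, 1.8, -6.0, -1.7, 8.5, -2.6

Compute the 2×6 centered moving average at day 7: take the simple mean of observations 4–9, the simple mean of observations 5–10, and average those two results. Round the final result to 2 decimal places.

5.38

Sum over 4–9: 23.6 + 19.2 + 1.8 + (-6.0) + (-1.7) + 8.5 = 45.4
Sum over 5–10: 19.2 + 1.8 + (-6.0) + (-1.7) + 8.5 + (-2.6) = 19.2
CMA at t=7 = (45.4 + 19.2) / (2·6) = 64.6 / 12 = 5.38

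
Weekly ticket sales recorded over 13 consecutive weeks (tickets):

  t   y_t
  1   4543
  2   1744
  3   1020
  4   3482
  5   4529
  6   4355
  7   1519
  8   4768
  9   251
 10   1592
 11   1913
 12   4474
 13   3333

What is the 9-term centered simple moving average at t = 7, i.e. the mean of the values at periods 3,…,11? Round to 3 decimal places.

Sum of periods 3–11: 1020 + 3482 + 4529 + 4355 + 1519 + 4768 + 251 + 1592 + 1913 = 23429
Divide by 9: 23429 / 9 = 2603.222

2603.222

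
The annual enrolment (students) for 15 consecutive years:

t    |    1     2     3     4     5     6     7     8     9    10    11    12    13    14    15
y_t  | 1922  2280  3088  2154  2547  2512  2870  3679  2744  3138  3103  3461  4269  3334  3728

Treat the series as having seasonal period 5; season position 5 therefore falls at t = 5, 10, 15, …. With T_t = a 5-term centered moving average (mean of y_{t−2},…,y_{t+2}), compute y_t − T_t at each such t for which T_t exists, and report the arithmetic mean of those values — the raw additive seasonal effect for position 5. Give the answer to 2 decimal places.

Season position 5 occurs at t = 5, 10 (where T_t is defined).
t=5: T_5 = 2634.2000; y_5 − T_5 = 2547 − 2634.2000 = -87.2000
t=10: T_10 = 3225.0000; y_10 − T_10 = 3138 − 3225.0000 = -87.0000
Mean deviation: (-87.2000 + -87.0000) / 2 = -87.10

-87.10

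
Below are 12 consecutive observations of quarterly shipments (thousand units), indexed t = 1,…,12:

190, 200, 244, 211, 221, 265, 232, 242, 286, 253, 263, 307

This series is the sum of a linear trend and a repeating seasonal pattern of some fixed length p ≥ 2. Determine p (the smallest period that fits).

3

First differences y_{t+1} − y_t: 10, 44, -33, 10, 44, -33, 10, 44, …
The difference pattern repeats every 3 terms and not for any smaller step, so p = 3.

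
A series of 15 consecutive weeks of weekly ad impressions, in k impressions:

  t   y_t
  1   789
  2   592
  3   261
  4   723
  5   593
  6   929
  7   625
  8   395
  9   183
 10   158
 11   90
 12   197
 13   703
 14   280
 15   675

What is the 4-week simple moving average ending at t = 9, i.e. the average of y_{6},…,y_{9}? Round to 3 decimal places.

533.000

Sum of periods 6–9: 929 + 625 + 395 + 183 = 2132
Divide by 4: 2132 / 4 = 533.000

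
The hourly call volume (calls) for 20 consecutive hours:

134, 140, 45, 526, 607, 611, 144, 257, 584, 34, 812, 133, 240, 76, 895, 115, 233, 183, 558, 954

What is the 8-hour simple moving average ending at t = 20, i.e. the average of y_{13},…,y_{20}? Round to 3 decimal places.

Sum of periods 13–20: 240 + 76 + 895 + 115 + 233 + 183 + 558 + 954 = 3254
Divide by 8: 3254 / 8 = 406.750

406.750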